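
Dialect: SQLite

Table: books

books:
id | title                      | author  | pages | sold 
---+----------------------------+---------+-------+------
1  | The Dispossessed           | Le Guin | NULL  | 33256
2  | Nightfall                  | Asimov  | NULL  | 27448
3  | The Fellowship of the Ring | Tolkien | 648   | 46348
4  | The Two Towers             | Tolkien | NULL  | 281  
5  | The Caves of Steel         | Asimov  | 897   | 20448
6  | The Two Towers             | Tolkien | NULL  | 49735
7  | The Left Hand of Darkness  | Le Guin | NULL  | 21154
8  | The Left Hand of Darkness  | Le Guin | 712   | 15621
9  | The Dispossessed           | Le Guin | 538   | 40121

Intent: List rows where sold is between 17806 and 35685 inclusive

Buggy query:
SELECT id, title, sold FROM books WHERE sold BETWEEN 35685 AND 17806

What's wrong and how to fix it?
Bug: The bounds are reversed; BETWEEN a AND b requires a <= b to match anything

Fix: Write BETWEEN 17806 AND 35685

Corrected query:
SELECT id, title, sold FROM books WHERE sold BETWEEN 17806 AND 35685

Result:
id | title                     | sold 
---+---------------------------+------
1  | The Dispossessed          | 33256
2  | Nightfall                 | 27448
5  | The Caves of Steel        | 20448
7  | The Left Hand of Darkness | 21154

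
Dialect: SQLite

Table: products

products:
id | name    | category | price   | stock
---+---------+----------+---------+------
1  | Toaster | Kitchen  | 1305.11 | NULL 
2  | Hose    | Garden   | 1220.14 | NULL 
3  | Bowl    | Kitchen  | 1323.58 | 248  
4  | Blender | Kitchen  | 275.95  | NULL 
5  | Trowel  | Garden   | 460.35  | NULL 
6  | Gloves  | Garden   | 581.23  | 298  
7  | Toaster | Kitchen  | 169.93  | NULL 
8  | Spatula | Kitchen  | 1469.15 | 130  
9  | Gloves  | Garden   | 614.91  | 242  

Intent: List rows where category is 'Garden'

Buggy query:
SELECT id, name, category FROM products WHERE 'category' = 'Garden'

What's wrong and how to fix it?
Bug: Single quotes denote string literals in SQL; the column name is being compared as a constant string

Fix: Reference the column as category without single quotes

Corrected query:
SELECT id, name, category FROM products WHERE category = 'Garden'

Result:
id | name   | category
---+--------+---------
2  | Hose   | Garden  
5  | Trowel | Garden  
6  | Gloves | Garden  
9  | Gloves | Garden  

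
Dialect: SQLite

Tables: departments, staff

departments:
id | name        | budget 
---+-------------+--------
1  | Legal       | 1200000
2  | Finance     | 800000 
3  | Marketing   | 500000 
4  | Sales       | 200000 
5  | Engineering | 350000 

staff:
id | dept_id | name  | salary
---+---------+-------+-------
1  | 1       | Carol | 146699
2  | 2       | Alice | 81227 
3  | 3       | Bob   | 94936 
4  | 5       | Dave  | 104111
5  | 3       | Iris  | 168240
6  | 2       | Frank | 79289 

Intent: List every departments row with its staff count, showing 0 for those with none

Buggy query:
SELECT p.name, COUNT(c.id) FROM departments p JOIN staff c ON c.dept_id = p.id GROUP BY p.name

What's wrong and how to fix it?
Bug: INNER JOIN drops departments rows that have no matching staff rows

Fix: Switch to LEFT JOIN to retain unmatched parent rows

Corrected query:
SELECT p.name, COUNT(c.id) FROM departments p LEFT JOIN staff c ON c.dept_id = p.id GROUP BY p.name

Result:
name        | COUNT(c.id)
------------+------------
Engineering | 1          
Finance     | 2          
Legal       | 1          
Marketing   | 2          
Sales       | 0          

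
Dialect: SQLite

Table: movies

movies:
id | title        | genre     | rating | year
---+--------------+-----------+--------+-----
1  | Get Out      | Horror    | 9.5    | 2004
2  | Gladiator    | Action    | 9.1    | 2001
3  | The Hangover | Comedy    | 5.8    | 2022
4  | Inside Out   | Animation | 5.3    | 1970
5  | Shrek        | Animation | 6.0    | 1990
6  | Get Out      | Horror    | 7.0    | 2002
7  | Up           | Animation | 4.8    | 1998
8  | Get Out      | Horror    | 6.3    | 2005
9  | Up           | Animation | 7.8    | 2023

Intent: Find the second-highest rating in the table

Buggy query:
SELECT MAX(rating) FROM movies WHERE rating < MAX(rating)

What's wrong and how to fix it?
Bug: The inner MAX is an aggregate inside WHERE, which is not allowed

Fix: Compute the overall MAX in a subquery, then take MAX of rows below it

Corrected query:
SELECT MAX(rating) FROM movies WHERE rating < (SELECT MAX(rating) FROM movies)

Result:
MAX(rating)
-----------
9.1        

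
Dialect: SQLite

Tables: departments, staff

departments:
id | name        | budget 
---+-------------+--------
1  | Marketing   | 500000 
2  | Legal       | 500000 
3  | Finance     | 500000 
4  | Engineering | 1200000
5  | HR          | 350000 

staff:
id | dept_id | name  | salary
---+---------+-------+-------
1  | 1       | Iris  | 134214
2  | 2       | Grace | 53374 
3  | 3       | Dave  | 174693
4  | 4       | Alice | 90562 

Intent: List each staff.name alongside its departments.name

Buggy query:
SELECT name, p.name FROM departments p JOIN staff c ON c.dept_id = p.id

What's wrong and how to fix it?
Bug: 'name' exists in both joined tables, so the database can't tell which one is meant

Fix: Qualify the column with its table alias (c.name)

Corrected query:
SELECT c.name, p.name FROM departments p JOIN staff c ON c.dept_id = p.id

Result:
name  | name       
------+------------
Iris  | Marketing  
Grace | Legal      
Dave  | Finance    
Alice | Engineering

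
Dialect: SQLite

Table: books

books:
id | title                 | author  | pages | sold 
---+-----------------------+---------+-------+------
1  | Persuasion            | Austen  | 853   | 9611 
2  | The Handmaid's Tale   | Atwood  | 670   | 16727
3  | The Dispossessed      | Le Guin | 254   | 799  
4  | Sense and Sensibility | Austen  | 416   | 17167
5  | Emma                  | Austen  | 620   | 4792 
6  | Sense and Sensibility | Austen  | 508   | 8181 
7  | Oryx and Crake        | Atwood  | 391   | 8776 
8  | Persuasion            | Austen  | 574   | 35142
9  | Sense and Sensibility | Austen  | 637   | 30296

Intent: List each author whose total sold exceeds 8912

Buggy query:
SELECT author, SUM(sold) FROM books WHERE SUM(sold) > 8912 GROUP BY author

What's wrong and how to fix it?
Bug: Aggregate functions cannot appear in a WHERE clause

Fix: Move the aggregate condition to a HAVING clause

Corrected query:
SELECT author, SUM(sold) FROM books GROUP BY author HAVING SUM(sold) > 8912

Result:
author | SUM(sold)
-------+----------
Atwood | 25503    
Austen | 105189   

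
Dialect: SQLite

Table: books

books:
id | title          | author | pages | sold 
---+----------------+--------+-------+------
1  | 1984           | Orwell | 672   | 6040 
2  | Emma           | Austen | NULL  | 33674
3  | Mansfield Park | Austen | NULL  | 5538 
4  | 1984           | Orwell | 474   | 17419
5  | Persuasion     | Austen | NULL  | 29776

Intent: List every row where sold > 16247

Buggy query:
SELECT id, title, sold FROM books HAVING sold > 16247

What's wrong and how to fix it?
Bug: This is a non-aggregate query (no GROUP BY, no aggregates), so in SQLite the HAVING clause is invalid here; a row-level condition belongs in WHERE

Fix: Replace HAVING with WHERE since the condition applies to individual rows

Corrected query:
SELECT id, title, sold FROM books WHERE sold > 16247

Result:
id | title      | sold 
---+------------+------
2  | Emma       | 33674
4  | 1984       | 17419
5  | Persuasion | 29776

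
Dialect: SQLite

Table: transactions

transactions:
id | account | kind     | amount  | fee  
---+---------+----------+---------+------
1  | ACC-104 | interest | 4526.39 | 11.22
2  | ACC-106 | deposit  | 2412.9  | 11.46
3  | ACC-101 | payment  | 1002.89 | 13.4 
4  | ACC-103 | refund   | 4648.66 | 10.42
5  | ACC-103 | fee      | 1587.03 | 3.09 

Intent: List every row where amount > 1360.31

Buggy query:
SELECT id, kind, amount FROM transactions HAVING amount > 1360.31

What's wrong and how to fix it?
Bug: HAVING filters the output of aggregation, but this query has no GROUP BY and no aggregate functions, so SQLite rejects it (HAVING clause on a non-aggregate query); the condition here is per row

Fix: Replace HAVING with WHERE since the condition applies to individual rows

Corrected query:
SELECT id, kind, amount FROM transactions WHERE amount > 1360.31

Result:
id | kind     | amount 
---+----------+--------
1  | interest | 4526.39
2  | deposit  | 2412.9 
4  | refund   | 4648.66
5  | fee      | 1587.03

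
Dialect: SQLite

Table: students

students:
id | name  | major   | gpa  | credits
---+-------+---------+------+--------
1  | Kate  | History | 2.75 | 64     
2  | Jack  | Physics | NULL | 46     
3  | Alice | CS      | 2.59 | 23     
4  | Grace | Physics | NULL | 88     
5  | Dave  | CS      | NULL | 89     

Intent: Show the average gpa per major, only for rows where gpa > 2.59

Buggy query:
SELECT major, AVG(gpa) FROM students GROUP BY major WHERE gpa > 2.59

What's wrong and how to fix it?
Bug: WHERE cannot follow GROUP BY

Fix: Place WHERE between FROM and GROUP BY

Corrected query:
SELECT major, AVG(gpa) FROM students WHERE gpa > 2.59 GROUP BY major

Result:
major   | AVG(gpa)
--------+---------
History | 2.75    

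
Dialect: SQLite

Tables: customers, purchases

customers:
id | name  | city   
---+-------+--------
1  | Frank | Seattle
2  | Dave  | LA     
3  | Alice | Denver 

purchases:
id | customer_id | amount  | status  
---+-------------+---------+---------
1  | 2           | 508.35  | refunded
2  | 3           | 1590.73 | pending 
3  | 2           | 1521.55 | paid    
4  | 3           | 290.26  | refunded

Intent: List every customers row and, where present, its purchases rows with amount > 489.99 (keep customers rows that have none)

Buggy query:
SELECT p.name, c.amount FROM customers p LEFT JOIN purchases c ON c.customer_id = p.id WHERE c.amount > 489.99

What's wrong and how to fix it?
Bug: Filtering c.amount in WHERE discards the NULL rows produced by LEFT JOIN, turning it into an inner join

Fix: Put 'c.amount > 489.99' in the JOIN's ON clause instead of WHERE

Corrected query:
SELECT p.name, c.amount FROM customers p LEFT JOIN purchases c ON c.customer_id = p.id AND c.amount > 489.99

Result:
name  | amount 
------+--------
Frank | NULL   
Dave  | 508.35 
Dave  | 1521.55
Alice | 1590.73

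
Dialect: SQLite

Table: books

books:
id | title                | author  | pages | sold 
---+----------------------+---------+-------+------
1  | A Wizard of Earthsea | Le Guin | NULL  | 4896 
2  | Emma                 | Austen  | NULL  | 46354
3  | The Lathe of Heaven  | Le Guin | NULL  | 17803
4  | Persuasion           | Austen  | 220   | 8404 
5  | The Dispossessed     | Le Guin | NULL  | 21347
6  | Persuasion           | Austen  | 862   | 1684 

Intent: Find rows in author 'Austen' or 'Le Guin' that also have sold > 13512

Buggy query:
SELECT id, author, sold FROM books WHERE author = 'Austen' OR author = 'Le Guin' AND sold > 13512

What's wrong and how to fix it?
Bug: AND binds tighter than OR, so this parses as author = 'Austen' OR (author = 'Le Guin' AND sold > 13512)

Fix: Add parentheses around the OR so the AND applies to both alternatives

Corrected query:
SELECT id, author, sold FROM books WHERE (author = 'Austen' OR author = 'Le Guin') AND sold > 13512

Result:
id | author  | sold 
---+---------+------
2  | Austen  | 46354
3  | Le Guin | 17803
5  | Le Guin | 21347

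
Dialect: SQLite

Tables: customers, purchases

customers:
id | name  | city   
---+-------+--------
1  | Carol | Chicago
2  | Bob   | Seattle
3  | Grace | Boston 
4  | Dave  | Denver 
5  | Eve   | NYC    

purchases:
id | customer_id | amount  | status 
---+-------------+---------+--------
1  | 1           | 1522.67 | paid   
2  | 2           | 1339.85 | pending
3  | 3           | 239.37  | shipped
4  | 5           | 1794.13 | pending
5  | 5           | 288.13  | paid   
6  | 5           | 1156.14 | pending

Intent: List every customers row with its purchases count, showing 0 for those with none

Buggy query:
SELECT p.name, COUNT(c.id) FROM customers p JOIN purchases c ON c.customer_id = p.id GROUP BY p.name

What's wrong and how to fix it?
Bug: INNER JOIN drops customers rows that have no matching purchases rows

Fix: Use LEFT JOIN so parents without children still appear (COUNT(c.id) gives 0)

Corrected query:
SELECT p.name, COUNT(c.id) FROM customers p LEFT JOIN purchases c ON c.customer_id = p.id GROUP BY p.name

Result:
name  | COUNT(c.id)
------+------------
Bob   | 1          
Carol | 1          
Dave  | 0          
Eve   | 3          
Grace | 1          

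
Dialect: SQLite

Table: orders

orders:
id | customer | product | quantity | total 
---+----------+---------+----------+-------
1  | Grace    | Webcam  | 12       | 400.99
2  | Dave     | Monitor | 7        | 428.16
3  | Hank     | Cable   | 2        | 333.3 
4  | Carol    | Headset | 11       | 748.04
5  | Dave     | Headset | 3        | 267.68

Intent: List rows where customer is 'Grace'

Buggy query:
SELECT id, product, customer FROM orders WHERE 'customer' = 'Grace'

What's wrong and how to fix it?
Bug: 'customer' in single quotes is a string literal, not the column; the comparison is literal-vs-literal and never true

Fix: Remove the quotes around the column name (or use double quotes for an identifier)

Corrected query:
SELECT id, product, customer FROM orders WHERE customer = 'Grace'

Result:
id | product | customer
---+---------+---------
1  | Webcam  | Grace   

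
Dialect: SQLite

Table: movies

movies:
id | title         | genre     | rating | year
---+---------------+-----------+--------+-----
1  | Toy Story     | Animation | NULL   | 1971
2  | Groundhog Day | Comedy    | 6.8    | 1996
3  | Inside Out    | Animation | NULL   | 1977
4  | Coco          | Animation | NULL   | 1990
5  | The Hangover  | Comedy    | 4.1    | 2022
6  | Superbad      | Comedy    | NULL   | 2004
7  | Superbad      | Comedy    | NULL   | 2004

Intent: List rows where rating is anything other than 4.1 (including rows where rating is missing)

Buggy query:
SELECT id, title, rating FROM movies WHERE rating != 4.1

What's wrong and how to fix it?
Bug: Inequality against NULL is unknown, not true; rows with NULL are dropped

Fix: Add an explicit OR rating IS NULL to include the missing-value rows

Corrected query:
SELECT id, title, rating FROM movies WHERE rating != 4.1 OR rating IS NULL

Result:
id | title         | rating
---+---------------+-------
1  | Toy Story     | NULL  
2  | Groundhog Day | 6.8   
3  | Inside Out    | NULL  
4  | Coco          | NULL  
6  | Superbad      | NULL  
7  | Superbad      | NULL  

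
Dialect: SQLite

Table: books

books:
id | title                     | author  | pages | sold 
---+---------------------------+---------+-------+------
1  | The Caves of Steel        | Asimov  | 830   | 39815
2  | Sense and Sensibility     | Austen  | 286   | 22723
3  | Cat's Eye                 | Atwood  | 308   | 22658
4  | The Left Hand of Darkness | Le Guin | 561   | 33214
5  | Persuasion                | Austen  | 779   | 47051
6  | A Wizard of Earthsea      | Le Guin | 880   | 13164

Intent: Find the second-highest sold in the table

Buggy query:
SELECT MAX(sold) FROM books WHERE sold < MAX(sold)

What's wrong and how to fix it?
Bug: MAX(sold) on the right of the comparison is an aggregate-in-WHERE error

Fix: Put the inner MAX in a scalar subquery

Corrected query:
SELECT MAX(sold) FROM books WHERE sold < (SELECT MAX(sold) FROM books)

Result:
MAX(sold)
---------
39815    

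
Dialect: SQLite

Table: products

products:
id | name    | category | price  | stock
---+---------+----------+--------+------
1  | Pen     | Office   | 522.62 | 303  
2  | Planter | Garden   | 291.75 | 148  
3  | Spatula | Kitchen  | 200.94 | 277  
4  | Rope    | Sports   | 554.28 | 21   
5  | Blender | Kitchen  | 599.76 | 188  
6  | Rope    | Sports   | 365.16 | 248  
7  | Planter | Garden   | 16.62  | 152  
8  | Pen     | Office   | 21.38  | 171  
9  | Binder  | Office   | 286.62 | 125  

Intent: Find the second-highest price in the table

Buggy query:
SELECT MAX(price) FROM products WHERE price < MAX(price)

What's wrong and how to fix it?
Bug: MAX(price) on the right of the comparison is an aggregate-in-WHERE error

Fix: Put the inner MAX in a scalar subquery

Corrected query:
SELECT MAX(price) FROM products WHERE price < (SELECT MAX(price) FROM products)

Result:
MAX(price)
----------
554.28    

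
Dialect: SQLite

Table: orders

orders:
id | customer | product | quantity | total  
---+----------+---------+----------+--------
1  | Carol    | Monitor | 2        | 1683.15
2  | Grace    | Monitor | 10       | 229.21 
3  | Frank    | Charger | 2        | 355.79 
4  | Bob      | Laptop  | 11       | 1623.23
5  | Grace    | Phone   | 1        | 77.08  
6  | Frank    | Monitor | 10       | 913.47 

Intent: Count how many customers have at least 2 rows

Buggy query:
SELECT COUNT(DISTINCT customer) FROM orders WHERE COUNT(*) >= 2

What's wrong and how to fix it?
Bug: COUNT(*) cannot appear in WHERE; the per-group count doesn't exist yet

Fix: Group first with HAVING COUNT(*) >= 2, then COUNT the resulting groups

Corrected query:
SELECT COUNT(*) FROM (SELECT customer FROM orders GROUP BY customer HAVING COUNT(*) >= 2)

Result:
COUNT(*)
--------
2       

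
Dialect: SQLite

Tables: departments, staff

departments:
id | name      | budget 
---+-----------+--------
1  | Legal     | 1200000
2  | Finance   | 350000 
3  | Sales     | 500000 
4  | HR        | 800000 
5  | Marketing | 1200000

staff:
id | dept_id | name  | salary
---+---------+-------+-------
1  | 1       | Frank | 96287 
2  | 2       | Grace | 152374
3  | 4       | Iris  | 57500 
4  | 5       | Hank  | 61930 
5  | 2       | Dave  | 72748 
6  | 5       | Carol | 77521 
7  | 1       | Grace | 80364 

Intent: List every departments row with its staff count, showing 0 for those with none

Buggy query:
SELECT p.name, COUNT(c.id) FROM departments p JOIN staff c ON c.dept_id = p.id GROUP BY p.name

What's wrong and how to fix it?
Bug: An inner join excludes parents with zero children

Fix: Switch to LEFT JOIN to retain unmatched parent rows

Corrected query:
SELECT p.name, COUNT(c.id) FROM departments p LEFT JOIN staff c ON c.dept_id = p.id GROUP BY p.name

Result:
name      | COUNT(c.id)
----------+------------
Finance   | 2          
HR        | 1          
Legal     | 2          
Marketing | 2          
Sales     | 0          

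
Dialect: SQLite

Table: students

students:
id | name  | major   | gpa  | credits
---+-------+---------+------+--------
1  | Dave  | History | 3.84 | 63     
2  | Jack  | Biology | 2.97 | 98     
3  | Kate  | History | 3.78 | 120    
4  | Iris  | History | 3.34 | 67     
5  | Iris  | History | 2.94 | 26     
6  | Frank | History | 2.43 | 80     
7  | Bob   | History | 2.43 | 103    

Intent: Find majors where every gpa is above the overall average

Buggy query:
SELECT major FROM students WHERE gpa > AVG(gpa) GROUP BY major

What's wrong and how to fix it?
Bug: AVG() is an aggregate; it can't sit directly in WHERE

Fix: Compute the overall average in a scalar subquery and compare each group's MIN against it in HAVING

Corrected query:
SELECT major FROM students GROUP BY major HAVING MIN(gpa) > (SELECT AVG(gpa) FROM students)

Result:
(no rows)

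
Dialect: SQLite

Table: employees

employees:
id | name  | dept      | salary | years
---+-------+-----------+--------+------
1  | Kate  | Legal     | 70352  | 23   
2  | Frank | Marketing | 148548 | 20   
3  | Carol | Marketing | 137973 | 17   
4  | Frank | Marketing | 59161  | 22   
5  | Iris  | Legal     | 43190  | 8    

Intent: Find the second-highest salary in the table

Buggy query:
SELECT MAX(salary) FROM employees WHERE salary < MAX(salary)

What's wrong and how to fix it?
Bug: MAX(salary) on the right of the comparison is an aggregate-in-WHERE error

Fix: Put the inner MAX in a scalar subquery

Corrected query:
SELECT MAX(salary) FROM employees WHERE salary < (SELECT MAX(salary) FROM employees)

Result:
MAX(salary)
-----------
137973     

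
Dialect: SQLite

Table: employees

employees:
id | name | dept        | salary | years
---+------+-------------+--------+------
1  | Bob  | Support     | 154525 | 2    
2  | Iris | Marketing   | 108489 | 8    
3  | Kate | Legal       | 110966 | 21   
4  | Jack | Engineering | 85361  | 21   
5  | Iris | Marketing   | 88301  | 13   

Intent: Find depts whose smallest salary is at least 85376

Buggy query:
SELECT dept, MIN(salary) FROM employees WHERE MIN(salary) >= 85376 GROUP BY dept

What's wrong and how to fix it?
Bug: Aggregates like MIN are computed per group after WHERE runs

Fix: Replace WHERE with HAVING after the GROUP BY

Corrected query:
SELECT dept, MIN(salary) FROM employees GROUP BY dept HAVING MIN(salary) >= 85376

Result:
dept      | MIN(salary)
----------+------------
Legal     | 110966     
Marketing | 88301      
Support   | 154525     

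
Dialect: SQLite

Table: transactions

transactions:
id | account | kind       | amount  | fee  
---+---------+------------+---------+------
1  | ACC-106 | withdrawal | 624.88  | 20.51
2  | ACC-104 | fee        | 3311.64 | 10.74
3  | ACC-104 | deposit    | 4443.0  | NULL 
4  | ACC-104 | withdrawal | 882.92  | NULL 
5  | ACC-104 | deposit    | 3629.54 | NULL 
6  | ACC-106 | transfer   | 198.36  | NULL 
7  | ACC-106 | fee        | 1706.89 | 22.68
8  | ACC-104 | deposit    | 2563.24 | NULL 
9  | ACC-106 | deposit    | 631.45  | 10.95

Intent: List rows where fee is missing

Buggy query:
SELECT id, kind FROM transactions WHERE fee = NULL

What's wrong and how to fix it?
Bug: '= NULL' is always unknown in SQL three-valued logic, so no rows match

Fix: Use IS NULL to test for NULL

Corrected query:
SELECT id, kind FROM transactions WHERE fee IS NULL

Result:
id | kind      
---+-----------
3  | deposit   
4  | withdrawal
5  | deposit   
6  | transfer  
8  | deposit   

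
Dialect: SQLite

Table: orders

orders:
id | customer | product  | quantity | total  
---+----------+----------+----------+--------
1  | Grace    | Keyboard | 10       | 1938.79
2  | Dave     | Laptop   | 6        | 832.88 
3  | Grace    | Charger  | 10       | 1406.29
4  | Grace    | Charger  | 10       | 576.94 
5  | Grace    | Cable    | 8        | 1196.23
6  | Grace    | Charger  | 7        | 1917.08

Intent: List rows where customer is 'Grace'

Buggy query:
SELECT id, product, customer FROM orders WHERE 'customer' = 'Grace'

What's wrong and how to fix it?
Bug: 'customer' in single quotes is a string literal, not the column; the comparison is literal-vs-literal and never true

Fix: Remove the quotes around the column name (or use double quotes for an identifier)

Corrected query:
SELECT id, product, customer FROM orders WHERE customer = 'Grace'

Result:
id | product  | customer
---+----------+---------
1  | Keyboard | Grace   
3  | Charger  | Grace   
4  | Charger  | Grace   
5  | Cable    | Grace   
6  | Charger  | Grace   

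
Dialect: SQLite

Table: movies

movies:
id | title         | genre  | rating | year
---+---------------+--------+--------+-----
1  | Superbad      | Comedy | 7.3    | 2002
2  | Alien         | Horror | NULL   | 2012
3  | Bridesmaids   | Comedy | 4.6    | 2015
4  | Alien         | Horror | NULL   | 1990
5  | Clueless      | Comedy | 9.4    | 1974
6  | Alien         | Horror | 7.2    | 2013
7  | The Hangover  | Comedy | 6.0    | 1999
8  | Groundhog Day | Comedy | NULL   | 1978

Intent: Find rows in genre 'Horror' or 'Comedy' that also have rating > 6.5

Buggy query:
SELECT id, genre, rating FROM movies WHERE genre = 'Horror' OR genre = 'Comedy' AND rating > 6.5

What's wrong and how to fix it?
Bug: Without parentheses, AND is evaluated before OR, so the rating filter only applies to the 'Comedy' branch

Fix: Add parentheses around the OR so the AND applies to both alternatives

Corrected query:
SELECT id, genre, rating FROM movies WHERE (genre = 'Horror' OR genre = 'Comedy') AND rating > 6.5

Result:
id | genre  | rating
---+--------+-------
1  | Comedy | 7.3   
5  | Comedy | 9.4   
6  | Horror | 7.2   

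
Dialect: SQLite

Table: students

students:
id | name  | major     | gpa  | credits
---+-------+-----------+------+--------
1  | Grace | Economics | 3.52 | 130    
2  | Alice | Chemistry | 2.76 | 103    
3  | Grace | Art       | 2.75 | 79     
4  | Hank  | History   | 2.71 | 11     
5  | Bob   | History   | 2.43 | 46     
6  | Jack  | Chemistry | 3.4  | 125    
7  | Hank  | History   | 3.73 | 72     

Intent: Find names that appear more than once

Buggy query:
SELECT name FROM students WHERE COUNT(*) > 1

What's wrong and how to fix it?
Bug: COUNT(*) is an aggregate and cannot be used in WHERE

Fix: Group first, then use HAVING for the count condition

Corrected query:
SELECT name FROM students GROUP BY name HAVING COUNT(*) > 1

Result:
name 
-----
Grace
Hank 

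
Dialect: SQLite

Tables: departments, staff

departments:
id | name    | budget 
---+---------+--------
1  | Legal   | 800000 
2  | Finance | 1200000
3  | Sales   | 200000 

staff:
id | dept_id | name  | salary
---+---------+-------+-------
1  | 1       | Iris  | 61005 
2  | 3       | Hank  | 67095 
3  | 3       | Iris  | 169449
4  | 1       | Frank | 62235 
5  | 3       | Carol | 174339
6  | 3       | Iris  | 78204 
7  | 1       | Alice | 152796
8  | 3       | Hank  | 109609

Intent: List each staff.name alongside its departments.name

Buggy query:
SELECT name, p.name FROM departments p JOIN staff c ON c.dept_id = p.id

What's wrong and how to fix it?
Bug: Both tables have a 'name' column; the unqualified reference is ambiguous

Fix: Prefix ambiguous columns with the table alias

Corrected query:
SELECT c.name, p.name FROM departments p JOIN staff c ON c.dept_id = p.id

Result:
name  | name 
------+------
Iris  | Legal
Hank  | Sales
Iris  | Sales
Frank | Legal
Carol | Sales
Iris  | Sales
Alice | Legal
Hank  | Sales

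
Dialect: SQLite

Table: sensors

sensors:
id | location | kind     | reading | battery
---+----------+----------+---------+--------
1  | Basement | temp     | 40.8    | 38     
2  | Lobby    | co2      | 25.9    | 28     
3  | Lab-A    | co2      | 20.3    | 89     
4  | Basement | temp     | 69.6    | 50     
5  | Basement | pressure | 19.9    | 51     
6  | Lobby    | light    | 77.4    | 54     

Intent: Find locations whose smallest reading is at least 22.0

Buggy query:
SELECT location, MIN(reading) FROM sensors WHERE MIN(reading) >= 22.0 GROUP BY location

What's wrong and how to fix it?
Bug: MIN() in WHERE is a misuse of aggregate

Fix: Use HAVING for the per-group MIN condition

Corrected query:
SELECT location, MIN(reading) FROM sensors GROUP BY location HAVING MIN(reading) >= 22.0

Result:
location | MIN(reading)
---------+-------------
Lobby    | 25.9        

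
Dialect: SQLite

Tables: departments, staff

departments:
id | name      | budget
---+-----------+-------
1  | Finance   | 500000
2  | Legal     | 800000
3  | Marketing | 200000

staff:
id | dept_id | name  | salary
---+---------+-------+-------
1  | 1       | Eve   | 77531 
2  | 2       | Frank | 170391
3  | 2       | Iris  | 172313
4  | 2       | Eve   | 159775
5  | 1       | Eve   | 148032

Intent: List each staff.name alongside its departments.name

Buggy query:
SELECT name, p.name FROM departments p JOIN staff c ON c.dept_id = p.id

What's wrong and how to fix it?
Bug: Both tables have a 'name' column; the unqualified reference is ambiguous

Fix: Qualify the column with its table alias (c.name)

Corrected query:
SELECT c.name, p.name FROM departments p JOIN staff c ON c.dept_id = p.id

Result:
name  | name   
------+--------
Eve   | Finance
Frank | Legal  
Iris  | Legal  
Eve   | Legal  
Eve   | Finance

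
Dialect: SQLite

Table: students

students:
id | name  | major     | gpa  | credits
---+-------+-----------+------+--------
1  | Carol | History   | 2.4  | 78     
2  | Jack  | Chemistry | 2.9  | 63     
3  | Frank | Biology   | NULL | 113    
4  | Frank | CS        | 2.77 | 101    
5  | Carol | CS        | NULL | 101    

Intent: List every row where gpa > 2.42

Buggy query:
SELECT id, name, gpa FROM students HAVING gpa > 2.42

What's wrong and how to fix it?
Bug: This is a non-aggregate query (no GROUP BY, no aggregates), so in SQLite the HAVING clause is invalid here; a row-level condition belongs in WHERE

Fix: Replace HAVING with WHERE since the condition applies to individual rows

Corrected query:
SELECT id, name, gpa FROM students WHERE gpa > 2.42

Result:
id | name  | gpa 
---+-------+-----
2  | Jack  | 2.9 
4  | Frank | 2.77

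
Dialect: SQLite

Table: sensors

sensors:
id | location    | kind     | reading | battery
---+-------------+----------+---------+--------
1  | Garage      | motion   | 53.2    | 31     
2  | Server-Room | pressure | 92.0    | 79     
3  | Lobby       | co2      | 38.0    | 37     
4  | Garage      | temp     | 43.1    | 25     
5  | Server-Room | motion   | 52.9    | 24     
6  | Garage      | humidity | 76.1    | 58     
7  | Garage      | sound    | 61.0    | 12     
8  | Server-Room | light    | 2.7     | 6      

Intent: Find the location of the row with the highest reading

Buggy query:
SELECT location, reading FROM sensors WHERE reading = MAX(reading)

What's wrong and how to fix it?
Bug: MAX(reading) is an aggregate and cannot be used directly in WHERE

Fix: Wrap MAX in a scalar subquery so WHERE compares against a single value

Corrected query:
SELECT location, reading FROM sensors WHERE reading = (SELECT MAX(reading) FROM sensors)

Result:
location    | reading
------------+--------
Server-Room | 92     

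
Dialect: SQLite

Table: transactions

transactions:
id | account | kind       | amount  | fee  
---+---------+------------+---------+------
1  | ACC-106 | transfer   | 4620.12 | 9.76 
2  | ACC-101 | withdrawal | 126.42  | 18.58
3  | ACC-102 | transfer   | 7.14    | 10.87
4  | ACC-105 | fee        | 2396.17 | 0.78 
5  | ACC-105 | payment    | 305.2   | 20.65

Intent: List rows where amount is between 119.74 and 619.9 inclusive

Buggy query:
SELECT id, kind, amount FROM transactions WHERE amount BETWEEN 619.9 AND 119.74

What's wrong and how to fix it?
Bug: The bounds are reversed; BETWEEN a AND b requires a <= b to match anything

Fix: Write BETWEEN 119.74 AND 619.9

Corrected query:
SELECT id, kind, amount FROM transactions WHERE amount BETWEEN 119.74 AND 619.9

Result:
id | kind       | amount
---+------------+-------
2  | withdrawal | 126.42
5  | payment    | 305.2 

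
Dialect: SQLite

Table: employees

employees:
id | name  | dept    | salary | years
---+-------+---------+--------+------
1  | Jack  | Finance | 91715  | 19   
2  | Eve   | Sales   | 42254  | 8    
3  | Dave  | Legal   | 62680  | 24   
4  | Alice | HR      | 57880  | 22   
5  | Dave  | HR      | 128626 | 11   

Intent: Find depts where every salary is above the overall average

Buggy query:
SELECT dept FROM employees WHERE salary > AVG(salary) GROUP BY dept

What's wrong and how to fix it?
Bug: WHERE evaluates per row before aggregation, so AVG() is unavailable

Fix: Use a subquery for AVG and a HAVING MIN(...) filter so the condition holds for every row in the group

Corrected query:
SELECT dept FROM employees GROUP BY dept HAVING MIN(salary) > (SELECT AVG(salary) FROM employees)

Result:
dept   
-------
Finance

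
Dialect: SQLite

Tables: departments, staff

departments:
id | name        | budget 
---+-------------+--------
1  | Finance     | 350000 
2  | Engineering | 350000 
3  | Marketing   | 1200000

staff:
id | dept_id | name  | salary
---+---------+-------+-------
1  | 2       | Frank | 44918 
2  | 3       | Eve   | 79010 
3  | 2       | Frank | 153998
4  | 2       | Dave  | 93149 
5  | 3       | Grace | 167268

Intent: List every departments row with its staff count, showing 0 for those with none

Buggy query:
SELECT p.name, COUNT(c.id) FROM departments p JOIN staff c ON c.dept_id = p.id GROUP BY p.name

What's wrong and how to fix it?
Bug: An inner join excludes parents with zero children

Fix: Use LEFT JOIN so parents without children still appear (COUNT(c.id) gives 0)

Corrected query:
SELECT p.name, COUNT(c.id) FROM departments p LEFT JOIN staff c ON c.dept_id = p.id GROUP BY p.name

Result:
name        | COUNT(c.id)
------------+------------
Engineering | 3          
Finance     | 0          
Marketing   | 2          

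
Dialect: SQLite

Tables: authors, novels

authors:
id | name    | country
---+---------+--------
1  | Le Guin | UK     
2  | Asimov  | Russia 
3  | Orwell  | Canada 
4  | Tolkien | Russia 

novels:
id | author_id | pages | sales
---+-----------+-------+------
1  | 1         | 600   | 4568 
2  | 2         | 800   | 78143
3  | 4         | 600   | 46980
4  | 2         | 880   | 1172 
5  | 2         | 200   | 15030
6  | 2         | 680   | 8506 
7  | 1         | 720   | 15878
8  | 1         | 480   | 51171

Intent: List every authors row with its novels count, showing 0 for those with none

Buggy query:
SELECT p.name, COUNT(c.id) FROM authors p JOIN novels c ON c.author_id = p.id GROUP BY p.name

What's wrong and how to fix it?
Bug: INNER JOIN drops authors rows that have no matching novels rows

Fix: Use LEFT JOIN so parents without children still appear (COUNT(c.id) gives 0)

Corrected query:
SELECT p.name, COUNT(c.id) FROM authors p LEFT JOIN novels c ON c.author_id = p.id GROUP BY p.name

Result:
name    | COUNT(c.id)
--------+------------
Asimov  | 4          
Le Guin | 3          
Orwell  | 0          
Tolkien | 1          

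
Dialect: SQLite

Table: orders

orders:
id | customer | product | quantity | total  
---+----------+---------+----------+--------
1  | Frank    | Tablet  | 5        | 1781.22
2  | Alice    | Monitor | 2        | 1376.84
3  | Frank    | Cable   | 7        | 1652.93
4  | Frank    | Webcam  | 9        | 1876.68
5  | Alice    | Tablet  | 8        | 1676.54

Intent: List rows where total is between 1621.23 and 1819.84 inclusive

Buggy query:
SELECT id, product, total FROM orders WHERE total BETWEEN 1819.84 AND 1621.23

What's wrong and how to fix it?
Bug: The bounds are reversed; BETWEEN a AND b requires a <= b to match anything

Fix: Swap the bounds so the smaller value comes first

Corrected query:
SELECT id, product, total FROM orders WHERE total BETWEEN 1621.23 AND 1819.84

Result:
id | product | total  
---+---------+--------
1  | Tablet  | 1781.22
3  | Cable   | 1652.93
5  | Tablet  | 1676.54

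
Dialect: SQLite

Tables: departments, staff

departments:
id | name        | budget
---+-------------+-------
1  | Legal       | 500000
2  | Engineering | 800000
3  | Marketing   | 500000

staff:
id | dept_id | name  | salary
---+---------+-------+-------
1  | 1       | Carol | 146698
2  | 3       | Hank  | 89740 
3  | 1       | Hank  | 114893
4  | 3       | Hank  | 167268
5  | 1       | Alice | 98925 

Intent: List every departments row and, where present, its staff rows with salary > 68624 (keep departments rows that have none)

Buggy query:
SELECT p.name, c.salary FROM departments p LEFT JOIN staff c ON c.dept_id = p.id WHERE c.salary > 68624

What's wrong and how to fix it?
Bug: Filtering c.salary in WHERE discards the NULL rows produced by LEFT JOIN, turning it into an inner join

Fix: Move the right-table condition into the ON clause so unmatched parents are kept

Corrected query:
SELECT p.name, c.salary FROM departments p LEFT JOIN staff c ON c.dept_id = p.id AND c.salary > 68624

Result:
name        | salary
------------+-------
Legal       | 98925 
Legal       | 114893
Legal       | 146698
Engineering | NULL  
Marketing   | 89740 
Marketing   | 167268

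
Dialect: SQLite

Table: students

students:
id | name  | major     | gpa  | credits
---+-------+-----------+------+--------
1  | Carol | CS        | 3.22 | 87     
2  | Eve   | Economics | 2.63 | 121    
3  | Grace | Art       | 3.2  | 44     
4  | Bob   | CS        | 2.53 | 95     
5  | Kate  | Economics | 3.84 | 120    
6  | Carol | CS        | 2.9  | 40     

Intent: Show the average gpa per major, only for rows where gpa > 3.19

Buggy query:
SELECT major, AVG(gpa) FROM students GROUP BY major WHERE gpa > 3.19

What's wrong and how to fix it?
Bug: Row-level WHERE must come before GROUP BY in the clause order

Fix: Place WHERE between FROM and GROUP BY

Corrected query:
SELECT major, AVG(gpa) FROM students WHERE gpa > 3.19 GROUP BY major

Result:
major     | AVG(gpa)
----------+---------
Art       | 3.2     
CS        | 3.22    
Economics | 3.84    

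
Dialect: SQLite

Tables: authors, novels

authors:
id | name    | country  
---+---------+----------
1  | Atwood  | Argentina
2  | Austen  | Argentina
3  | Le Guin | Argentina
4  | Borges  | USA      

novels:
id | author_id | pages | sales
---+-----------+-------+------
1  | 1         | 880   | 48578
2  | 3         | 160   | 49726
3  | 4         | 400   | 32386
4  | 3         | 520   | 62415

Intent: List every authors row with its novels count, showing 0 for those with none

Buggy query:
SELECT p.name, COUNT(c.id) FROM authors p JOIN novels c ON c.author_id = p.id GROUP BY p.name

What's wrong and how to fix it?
Bug: An inner join excludes parents with zero children

Fix: Switch to LEFT JOIN to retain unmatched parent rows

Corrected query:
SELECT p.name, COUNT(c.id) FROM authors p LEFT JOIN novels c ON c.author_id = p.id GROUP BY p.name

Result:
name    | COUNT(c.id)
--------+------------
Atwood  | 1          
Austen  | 0          
Borges  | 1          
Le Guin | 2          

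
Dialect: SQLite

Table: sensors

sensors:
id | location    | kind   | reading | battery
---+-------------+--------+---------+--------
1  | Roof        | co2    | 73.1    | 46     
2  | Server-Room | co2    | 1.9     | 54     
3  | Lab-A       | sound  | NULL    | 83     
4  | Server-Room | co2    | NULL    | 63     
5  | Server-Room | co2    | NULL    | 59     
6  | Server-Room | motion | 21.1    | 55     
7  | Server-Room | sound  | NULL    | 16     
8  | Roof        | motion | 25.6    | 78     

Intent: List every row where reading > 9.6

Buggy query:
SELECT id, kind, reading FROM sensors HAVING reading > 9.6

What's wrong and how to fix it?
Bug: This is a non-aggregate query (no GROUP BY, no aggregates), so in SQLite the HAVING clause is invalid here; a row-level condition belongs in WHERE

Fix: Replace HAVING with WHERE since the condition applies to individual rows

Corrected query:
SELECT id, kind, reading FROM sensors WHERE reading > 9.6

Result:
id | kind   | reading
---+--------+--------
1  | co2    | 73.1   
6  | motion | 21.1   
8  | motion | 25.6   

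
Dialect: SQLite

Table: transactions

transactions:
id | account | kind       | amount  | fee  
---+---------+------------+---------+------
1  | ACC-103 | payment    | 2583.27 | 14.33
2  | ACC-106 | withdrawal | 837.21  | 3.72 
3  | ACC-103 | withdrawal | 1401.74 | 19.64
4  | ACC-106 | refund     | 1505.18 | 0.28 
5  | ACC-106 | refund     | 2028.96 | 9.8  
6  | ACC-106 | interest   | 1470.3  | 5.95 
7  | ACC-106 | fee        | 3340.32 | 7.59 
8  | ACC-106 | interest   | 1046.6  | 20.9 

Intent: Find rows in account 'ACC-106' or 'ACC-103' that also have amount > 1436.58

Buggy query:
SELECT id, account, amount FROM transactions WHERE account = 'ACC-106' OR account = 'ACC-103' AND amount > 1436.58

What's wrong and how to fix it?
Bug: AND binds tighter than OR, so this parses as account = 'ACC-106' OR (account = 'ACC-103' AND amount > 1436.58)

Fix: Add parentheses around the OR so the AND applies to both alternatives

Corrected query:
SELECT id, account, amount FROM transactions WHERE (account = 'ACC-106' OR account = 'ACC-103') AND amount > 1436.58

Result:
id | account | amount 
---+---------+--------
1  | ACC-103 | 2583.27
4  | ACC-106 | 1505.18
5  | ACC-106 | 2028.96
6  | ACC-106 | 1470.3 
7  | ACC-106 | 3340.32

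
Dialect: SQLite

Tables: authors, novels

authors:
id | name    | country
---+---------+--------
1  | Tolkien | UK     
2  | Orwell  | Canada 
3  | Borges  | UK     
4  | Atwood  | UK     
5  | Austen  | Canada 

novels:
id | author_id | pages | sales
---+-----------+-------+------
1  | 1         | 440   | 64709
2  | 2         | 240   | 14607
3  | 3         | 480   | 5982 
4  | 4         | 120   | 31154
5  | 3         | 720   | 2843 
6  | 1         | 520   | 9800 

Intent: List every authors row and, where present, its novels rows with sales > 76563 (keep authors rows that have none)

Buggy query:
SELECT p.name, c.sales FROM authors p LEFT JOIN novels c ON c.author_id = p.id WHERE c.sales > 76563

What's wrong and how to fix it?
Bug: Filtering c.sales in WHERE discards the NULL rows produced by LEFT JOIN, turning it into an inner join

Fix: Move the right-table condition into the ON clause so unmatched parents are kept

Corrected query:
SELECT p.name, c.sales FROM authors p LEFT JOIN novels c ON c.author_id = p.id AND c.sales > 76563

Result:
name    | sales
--------+------
Tolkien | NULL 
Orwell  | NULL 
Borges  | NULL 
Atwood  | NULL 
Austen  | NULL 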